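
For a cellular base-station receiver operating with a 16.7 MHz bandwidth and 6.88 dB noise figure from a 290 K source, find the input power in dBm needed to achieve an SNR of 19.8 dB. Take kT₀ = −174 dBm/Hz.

Sensitivity = −174 + 10 log₁₀(B) + NF + SNR_min
= −174 + 72.23 + 6.88 + 19.8
= −75.09 dBm → −75.1 dBm

−75.1 dBm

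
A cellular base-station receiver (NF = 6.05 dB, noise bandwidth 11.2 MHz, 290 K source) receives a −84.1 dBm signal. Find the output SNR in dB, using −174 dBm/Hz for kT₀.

13.4 dB

Noise floor: N = −174 + 10 log₁₀(B) + NF
10 log₁₀(1.12×10⁷) = 70.49 dB
N = −174 + 70.49 + 6.05 = −97.46 dBm
SNR = P_sig − N = −84.1 − (−97.46) = 13.36 dB → 13.4 dB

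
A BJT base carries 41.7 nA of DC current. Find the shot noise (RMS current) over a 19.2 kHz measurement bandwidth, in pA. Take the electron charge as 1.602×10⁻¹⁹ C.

I_n = √(2qI·B)
2qI·B = 2 × 1.602×10⁻¹⁹ × 4.17×10⁻⁸ × 1.92×10⁴ = 2.57×10⁻²² A²
I_n = √(2.57×10⁻²²) = 1.60×10⁻¹¹ A = 16.0 pA

16.0 pA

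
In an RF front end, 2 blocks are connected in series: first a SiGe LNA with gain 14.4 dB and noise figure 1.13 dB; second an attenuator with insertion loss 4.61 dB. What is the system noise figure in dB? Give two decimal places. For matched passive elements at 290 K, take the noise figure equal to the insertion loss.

Convert to linear (a loss of L dB is a gain of −L dB): F_i = 10^(NF_i/10), G_i = 10^(G_i,dB/10)
  Stage 1: F_1 = 10^(1.13/10) = 1.297, G_1 = 10^(14.4/10) = 27.54
  Stage 2: F_2 = 10^(4.61/10) = 2.891, G_2 = 10^(−4.61/10) = 0.3459
Friis cascade:
  F = 1.297 + (2.891 − 1)/27.54 = 1.366
NF = 10 log₁₀(1.366) = 1.35 dB

1.35 dB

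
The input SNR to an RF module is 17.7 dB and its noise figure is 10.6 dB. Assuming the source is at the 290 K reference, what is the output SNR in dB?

By definition F = SNR_in/SNR_out, so in dB: SNR_out = SNR_in − NF
SNR_out = 17.7 − 10.6 = 7.1 dB

7.1 dB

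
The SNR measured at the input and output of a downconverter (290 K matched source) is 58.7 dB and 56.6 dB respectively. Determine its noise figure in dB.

NF (dB) = SNR_in(dB) − SNR_out(dB) when the source is at T₀
NF = 58.7 − 56.6 = 2.1 dB

2.1 dB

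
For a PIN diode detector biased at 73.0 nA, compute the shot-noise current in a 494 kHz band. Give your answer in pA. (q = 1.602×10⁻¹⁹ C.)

I_n = √(2qI·B)
2qI·B = 2 × 1.602×10⁻¹⁹ × 7.30×10⁻⁸ × 4.94×10⁵ = 1.16×10⁻²⁰ A²
I_n = √(1.16×10⁻²⁰) = 1.07×10⁻¹⁰ A = 107 pA

107 pA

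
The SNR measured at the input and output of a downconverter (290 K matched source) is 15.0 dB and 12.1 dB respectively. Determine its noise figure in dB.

NF (dB) = SNR_in(dB) − SNR_out(dB) when the source is at T₀
NF = 15.0 − 12.1 = 2.9 dB

2.9 dB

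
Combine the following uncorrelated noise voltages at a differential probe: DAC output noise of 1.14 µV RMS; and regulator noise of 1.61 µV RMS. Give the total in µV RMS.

Uncorrelated sources add in power (mean-square): V_tot = √(ΣV_i²)
V_tot = √[(1.14×10⁻⁶)² + (1.61×10⁻⁶)²] = 1.97×10⁻⁶ V = 1.97 µV

1.97 µV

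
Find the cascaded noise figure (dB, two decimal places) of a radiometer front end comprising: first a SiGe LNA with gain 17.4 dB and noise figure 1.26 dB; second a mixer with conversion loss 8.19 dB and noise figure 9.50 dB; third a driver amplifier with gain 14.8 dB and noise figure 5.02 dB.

2.41 dB

Convert to linear (a loss of L dB is a gain of −L dB): F_i = 10^(NF_i/10), G_i = 10^(G_i,dB/10)
  Stage 1: F_1 = 10^(1.26/10) = 1.337, G_1 = 10^(17.4/10) = 54.95
  Stage 2: F_2 = 10^(9.50/10) = 8.913, G_2 = 10^(−8.19/10) = 0.1517
  Stage 3: F_3 = 10^(5.02/10) = 3.177, G_3 = 10^(14.8/10) = 30.20
Friis cascade:
  F = 1.337 + (8.913 − 1)/54.95 + (3.177 − 1)/8.337 = 1.742
NF = 10 log₁₀(1.742) = 2.41 dB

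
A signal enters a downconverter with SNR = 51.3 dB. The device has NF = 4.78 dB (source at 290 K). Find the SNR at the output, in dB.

By definition F = SNR_in/SNR_out, so in dB: SNR_out = SNR_in − NF
SNR_out = 51.3 − 4.78 = 46.52 dB

46.52 dB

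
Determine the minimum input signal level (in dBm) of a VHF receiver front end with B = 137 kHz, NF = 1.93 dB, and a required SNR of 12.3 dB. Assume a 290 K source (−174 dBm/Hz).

Sensitivity = −174 + 10 log₁₀(B) + NF + SNR_min
= −174 + 51.37 + 1.93 + 12.3
= −108.40 dBm → −108.4 dBm

−108.4 dBm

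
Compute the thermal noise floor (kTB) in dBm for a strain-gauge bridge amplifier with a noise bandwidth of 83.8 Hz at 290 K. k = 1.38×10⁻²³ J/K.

−154.7 dBm

P_n = kTB = 1.38×10⁻²³ × 290 × 8.38×10¹ = 3.35×10⁻¹⁹ W
In dBm: 10 log₁₀(3.35×10⁻¹⁹ / 10⁻³) = −154.7 dBm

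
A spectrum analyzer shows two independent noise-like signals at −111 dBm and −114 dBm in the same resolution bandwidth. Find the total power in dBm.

Convert to linear, add, convert back:
P₁ = 7.94×10⁻¹⁵ W, P₂ = 3.98×10⁻¹⁵ W
P_tot = 1.19×10⁻¹⁴ W → 10 log₁₀(P_tot / 10⁻³) = −109.2 dBm

−109.2 dBm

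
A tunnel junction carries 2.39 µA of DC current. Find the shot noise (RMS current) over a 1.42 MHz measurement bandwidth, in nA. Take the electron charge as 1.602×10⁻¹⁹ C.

I_n = √(2qI·B)
2qI·B = 2 × 1.602×10⁻¹⁹ × 2.39×10⁻⁶ × 1.42×10⁶ = 1.09×10⁻¹⁸ A²
I_n = √(1.09×10⁻¹⁸) = 1.04×10⁻⁹ A = 1.04 nA

1.04 nA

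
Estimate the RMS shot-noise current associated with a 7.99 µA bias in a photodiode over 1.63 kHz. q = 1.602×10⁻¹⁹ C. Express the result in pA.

I_n = √(2qI·B)
2qI·B = 2 × 1.602×10⁻¹⁹ × 7.99×10⁻⁶ × 1.63×10³ = 4.17×10⁻²¹ A²
I_n = √(4.17×10⁻²¹) = 6.46×10⁻¹¹ A = 64.6 pA

64.6 pA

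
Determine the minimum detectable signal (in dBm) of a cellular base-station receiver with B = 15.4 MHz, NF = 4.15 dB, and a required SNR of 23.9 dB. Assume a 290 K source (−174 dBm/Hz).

−74.1 dBm

Sensitivity = −174 + 10 log₁₀(B) + NF + SNR_min
= −174 + 71.88 + 4.15 + 23.9
= −74.07 dBm → −74.1 dBm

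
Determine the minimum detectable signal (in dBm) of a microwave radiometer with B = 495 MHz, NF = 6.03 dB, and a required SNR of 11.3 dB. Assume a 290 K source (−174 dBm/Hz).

−69.7 dBm

Sensitivity = −174 + 10 log₁₀(B) + NF + SNR_min
= −174 + 86.95 + 6.03 + 11.3
= −69.72 dBm → −69.7 dBm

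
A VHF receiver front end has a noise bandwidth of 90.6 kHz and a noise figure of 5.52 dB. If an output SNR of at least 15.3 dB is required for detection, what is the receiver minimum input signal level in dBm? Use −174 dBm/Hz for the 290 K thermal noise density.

Sensitivity = −174 + 10 log₁₀(B) + NF + SNR_min
= −174 + 49.57 + 5.52 + 15.3
= −103.61 dBm → −103.6 dBm

−103.6 dBm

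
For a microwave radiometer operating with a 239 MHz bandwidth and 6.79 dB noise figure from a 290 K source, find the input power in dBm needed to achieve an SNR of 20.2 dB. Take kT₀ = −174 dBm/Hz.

Sensitivity = −174 + 10 log₁₀(B) + NF + SNR_min
= −174 + 83.78 + 6.79 + 20.2
= −63.23 dBm → −63.2 dBm

−63.2 dBm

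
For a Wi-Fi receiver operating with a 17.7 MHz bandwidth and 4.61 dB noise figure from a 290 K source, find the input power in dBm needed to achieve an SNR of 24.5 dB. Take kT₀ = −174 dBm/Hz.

Sensitivity = −174 + 10 log₁₀(B) + NF + SNR_min
= −174 + 72.48 + 4.61 + 24.5
= −72.41 dBm → −72.4 dBm

−72.4 dBm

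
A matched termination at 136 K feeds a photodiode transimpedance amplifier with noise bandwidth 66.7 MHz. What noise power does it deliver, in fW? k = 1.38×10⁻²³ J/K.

125 fW

P_n = kTB = 1.38×10⁻²³ × 136 × 6.67×10⁷ = 1.25×10⁻¹³ W = 125 fW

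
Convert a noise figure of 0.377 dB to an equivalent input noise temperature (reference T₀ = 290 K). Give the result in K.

F = 10^(0.377/10) = 1.09069
T_e = (F − 1)·T₀ = (1.09069 − 1) × 290 = 26.3 K

26.3 K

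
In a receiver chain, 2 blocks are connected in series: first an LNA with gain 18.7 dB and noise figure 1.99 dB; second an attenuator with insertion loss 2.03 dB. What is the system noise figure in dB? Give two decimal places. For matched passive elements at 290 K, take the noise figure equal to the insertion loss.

Convert to linear (a loss of L dB is a gain of −L dB): F_i = 10^(NF_i/10), G_i = 10^(G_i,dB/10)
  Stage 1: F_1 = 10^(1.99/10) = 1.581, G_1 = 10^(18.7/10) = 74.13
  Stage 2: F_2 = 10^(2.03/10) = 1.596, G_2 = 10^(−2.03/10) = 0.6266
Friis cascade:
  F = 1.581 + (1.596 − 1)/74.13 = 1.589
NF = 10 log₁₀(1.589) = 2.01 dB

2.01 dB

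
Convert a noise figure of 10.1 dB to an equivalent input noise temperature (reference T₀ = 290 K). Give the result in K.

2678 K

F = 10^(10.1/10) = 10.2329
T_e = (F − 1)·T₀ = (10.2329 − 1) × 290 = 2678 K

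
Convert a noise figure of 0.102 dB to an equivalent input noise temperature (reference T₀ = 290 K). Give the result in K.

6.89 K

F = 10^(0.102/10) = 1.02376
T_e = (F − 1)·T₀ = (1.02376 − 1) × 290 = 6.89 K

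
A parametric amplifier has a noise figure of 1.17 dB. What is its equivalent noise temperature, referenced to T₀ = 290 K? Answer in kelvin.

F = 10^(1.17/10) = 1.30918
T_e = (F − 1)·T₀ = (1.30918 − 1) × 290 = 89.7 K

89.7 K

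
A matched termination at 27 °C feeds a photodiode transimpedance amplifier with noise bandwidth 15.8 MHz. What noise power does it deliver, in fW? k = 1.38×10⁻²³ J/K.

65.4 fW

T = 27 °C + 273.15 = 300.15 K
P_n = kTB = 1.38×10⁻²³ × 300.15 × 1.58×10⁷ = 6.54×10⁻¹⁴ W = 65.4 fW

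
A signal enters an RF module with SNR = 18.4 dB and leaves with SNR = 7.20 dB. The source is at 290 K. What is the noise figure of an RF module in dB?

NF (dB) = SNR_in(dB) − SNR_out(dB) when the source is at T₀
NF = 18.4 − 7.20 = 11.20 dB

11.20 dB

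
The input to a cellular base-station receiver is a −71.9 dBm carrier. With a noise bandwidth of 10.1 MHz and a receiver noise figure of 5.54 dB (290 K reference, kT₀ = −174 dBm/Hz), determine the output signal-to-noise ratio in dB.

26.5 dB

Noise floor: N = −174 + 10 log₁₀(B) + NF
10 log₁₀(1.01×10⁷) = 70.04 dB
N = −174 + 70.04 + 5.54 = −98.42 dBm
SNR = P_sig − N = −71.9 − (−98.42) = 26.52 dB → 26.5 dB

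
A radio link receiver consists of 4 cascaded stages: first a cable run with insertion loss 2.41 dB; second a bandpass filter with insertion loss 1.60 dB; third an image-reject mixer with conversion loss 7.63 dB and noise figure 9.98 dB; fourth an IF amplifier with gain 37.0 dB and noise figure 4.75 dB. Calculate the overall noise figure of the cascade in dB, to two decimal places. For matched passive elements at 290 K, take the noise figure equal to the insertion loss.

Convert to linear (a loss of L dB is a gain of −L dB): F_i = 10^(NF_i/10), G_i = 10^(G_i,dB/10)
  Stage 1: F_1 = 10^(2.41/10) = 1.742, G_1 = 10^(−2.41/10) = 0.5741
  Stage 2: F_2 = 10^(1.60/10) = 1.445, G_2 = 10^(−1.60/10) = 0.6918
  Stage 3: F_3 = 10^(9.98/10) = 9.954, G_3 = 10^(−7.63/10) = 0.1726
  Stage 4: F_4 = 10^(4.75/10) = 2.985, G_4 = 10^(37.0/10) = 5012
Friis cascade:
  F = 1.742 + (1.445 − 1)/0.5741 + (9.954 − 1)/0.3972 + (2.985 − 1)/0.06855 = 54.02
NF = 10 log₁₀(54.02) = 17.33 dB

17.33 dB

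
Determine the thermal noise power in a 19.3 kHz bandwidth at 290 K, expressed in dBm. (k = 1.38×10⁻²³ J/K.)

−131.1 dBm

P_n = kTB = 1.38×10⁻²³ × 290 × 1.93×10⁴ = 7.72×10⁻¹⁷ W
In dBm: 10 log₁₀(7.72×10⁻¹⁷ / 10⁻³) = −131.1 dBm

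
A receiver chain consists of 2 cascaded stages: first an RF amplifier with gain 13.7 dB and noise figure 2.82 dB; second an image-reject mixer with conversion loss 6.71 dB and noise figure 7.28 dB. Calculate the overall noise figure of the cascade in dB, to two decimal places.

3.22 dB

Convert to linear (a loss of L dB is a gain of −L dB): F_i = 10^(NF_i/10), G_i = 10^(G_i,dB/10)
  Stage 1: F_1 = 10^(2.82/10) = 1.914, G_1 = 10^(13.7/10) = 23.44
  Stage 2: F_2 = 10^(7.28/10) = 5.346, G_2 = 10^(−6.71/10) = 0.2133
Friis cascade:
  F = 1.914 + (5.346 − 1)/23.44 = 2.100
NF = 10 log₁₀(2.100) = 3.22 dB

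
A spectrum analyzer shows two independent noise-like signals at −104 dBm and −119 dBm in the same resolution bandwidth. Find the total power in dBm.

Convert to linear, add, convert back:
P₁ = 3.98×10⁻¹⁴ W, P₂ = 1.26×10⁻¹⁵ W
P_tot = 4.11×10⁻¹⁴ W → 10 log₁₀(P_tot / 10⁻³) = −103.9 dBm

−103.9 dBm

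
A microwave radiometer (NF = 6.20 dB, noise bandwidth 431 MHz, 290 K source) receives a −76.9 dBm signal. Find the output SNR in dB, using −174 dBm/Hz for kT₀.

4.6 dB

Noise floor: N = −174 + 10 log₁₀(B) + NF
10 log₁₀(4.31×10⁸) = 86.34 dB
N = −174 + 86.34 + 6.20 = −81.46 dBm
SNR = P_sig − N = −76.9 − (−81.46) = 4.56 dB → 4.6 dB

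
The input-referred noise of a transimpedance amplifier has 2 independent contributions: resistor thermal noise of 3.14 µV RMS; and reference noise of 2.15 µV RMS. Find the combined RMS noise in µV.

3.81 µV

Uncorrelated sources add in power (mean-square): V_tot = √(ΣV_i²)
V_tot = √[(3.14×10⁻⁶)² + (2.15×10⁻⁶)²] = 3.81×10⁻⁶ V = 3.81 µV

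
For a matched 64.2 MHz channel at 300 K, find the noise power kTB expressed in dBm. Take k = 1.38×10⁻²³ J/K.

P_n = kTB = 1.38×10⁻²³ × 300 × 6.42×10⁷ = 2.66×10⁻¹³ W
In dBm: 10 log₁₀(2.66×10⁻¹³ / 10⁻³) = −95.8 dBm

−95.8 dBm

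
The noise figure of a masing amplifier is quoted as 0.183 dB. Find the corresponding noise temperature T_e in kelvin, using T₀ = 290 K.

12.5 K

F = 10^(0.183/10) = 1.04304
T_e = (F − 1)·T₀ = (1.04304 − 1) × 290 = 12.5 K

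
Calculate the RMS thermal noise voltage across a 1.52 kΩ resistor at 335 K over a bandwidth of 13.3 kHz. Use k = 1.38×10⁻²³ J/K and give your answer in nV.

V_n = √(4kTRB)
4kTRB = 4 × 1.38×10⁻²³ × 335 × 1.52×10³ × 1.33×10⁴ = 3.74×10⁻¹³ V²
V_n = √(3.74×10⁻¹³) = 6.11×10⁻⁷ V = 611 nV

611 nV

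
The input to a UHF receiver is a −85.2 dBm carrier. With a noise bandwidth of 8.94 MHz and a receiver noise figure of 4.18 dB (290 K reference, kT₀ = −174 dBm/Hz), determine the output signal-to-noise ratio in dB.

Noise floor: N = −174 + 10 log₁₀(B) + NF
10 log₁₀(8.94×10⁶) = 69.51 dB
N = −174 + 69.51 + 4.18 = −100.31 dBm
SNR = P_sig − N = −85.2 − (−100.31) = 15.11 dB → 15.1 dB

15.1 dB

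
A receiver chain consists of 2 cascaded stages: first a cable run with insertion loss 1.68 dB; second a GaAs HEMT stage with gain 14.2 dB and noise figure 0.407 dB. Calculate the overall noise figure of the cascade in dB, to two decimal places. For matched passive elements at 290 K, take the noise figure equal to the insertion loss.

2.09 dB

Convert to linear (a loss of L dB is a gain of −L dB): F_i = 10^(NF_i/10), G_i = 10^(G_i,dB/10)
  Stage 1: F_1 = 10^(1.68/10) = 1.472, G_1 = 10^(−1.68/10) = 0.6792
  Stage 2: F_2 = 10^(0.407/10) = 1.098, G_2 = 10^(14.2/10) = 26.30
Friis cascade:
  F = 1.472 + (1.098 − 1)/0.6792 = 1.617
NF = 10 log₁₀(1.617) = 2.09 dB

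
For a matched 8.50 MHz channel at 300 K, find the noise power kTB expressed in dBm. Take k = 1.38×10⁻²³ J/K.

−104.5 dBm

P_n = kTB = 1.38×10⁻²³ × 300 × 8.50×10⁶ = 3.52×10⁻¹⁴ W
In dBm: 10 log₁₀(3.52×10⁻¹⁴ / 10⁻³) = −104.5 dBm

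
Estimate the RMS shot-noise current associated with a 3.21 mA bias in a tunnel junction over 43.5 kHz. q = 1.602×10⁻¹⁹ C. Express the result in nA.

I_n = √(2qI·B)
2qI·B = 2 × 1.602×10⁻¹⁹ × 3.21×10⁻³ × 4.35×10⁴ = 4.47×10⁻¹⁷ A²
I_n = √(4.47×10⁻¹⁷) = 6.69×10⁻⁹ A = 6.69 nA

6.69 nA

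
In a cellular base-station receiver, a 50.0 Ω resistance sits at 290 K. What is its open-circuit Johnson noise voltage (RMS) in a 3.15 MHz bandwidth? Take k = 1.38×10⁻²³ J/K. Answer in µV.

1.59 µV

V_n = √(4kTRB)
4kTRB = 4 × 1.38×10⁻²³ × 290 × 5.00×10¹ × 3.15×10⁶ = 2.52×10⁻¹² V²
V_n = √(2.52×10⁻¹²) = 1.59×10⁻⁶ V = 1.59 µV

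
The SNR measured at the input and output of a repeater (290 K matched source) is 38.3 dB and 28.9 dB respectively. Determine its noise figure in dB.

9.4 dB

NF (dB) = SNR_in(dB) − SNR_out(dB) when the source is at T₀
NF = 38.3 − 28.9 = 9.4 dB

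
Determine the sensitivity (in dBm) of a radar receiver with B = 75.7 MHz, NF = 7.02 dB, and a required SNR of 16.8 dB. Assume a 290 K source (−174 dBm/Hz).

−71.4 dBm

Sensitivity = −174 + 10 log₁₀(B) + NF + SNR_min
= −174 + 78.79 + 7.02 + 16.8
= −71.39 dBm → −71.4 dBm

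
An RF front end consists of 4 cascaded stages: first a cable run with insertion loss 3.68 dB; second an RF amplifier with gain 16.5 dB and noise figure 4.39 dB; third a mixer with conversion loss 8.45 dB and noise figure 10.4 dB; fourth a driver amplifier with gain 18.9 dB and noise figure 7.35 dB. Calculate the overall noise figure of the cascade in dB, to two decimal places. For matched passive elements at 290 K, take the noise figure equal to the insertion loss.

9.32 dB

Convert to linear (a loss of L dB is a gain of −L dB): F_i = 10^(NF_i/10), G_i = 10^(G_i,dB/10)
  Stage 1: F_1 = 10^(3.68/10) = 2.333, G_1 = 10^(−3.68/10) = 0.4285
  Stage 2: F_2 = 10^(4.39/10) = 2.748, G_2 = 10^(16.5/10) = 44.67
  Stage 3: F_3 = 10^(10.4/10) = 10.96, G_3 = 10^(−8.45/10) = 0.1429
  Stage 4: F_4 = 10^(7.35/10) = 5.433, G_4 = 10^(18.9/10) = 77.62
Friis cascade:
  F = 2.333 + (2.748 − 1)/0.4285 + (10.96 − 1)/19.14 + (5.433 − 1)/2.735 = 8.553
NF = 10 log₁₀(8.553) = 9.32 dB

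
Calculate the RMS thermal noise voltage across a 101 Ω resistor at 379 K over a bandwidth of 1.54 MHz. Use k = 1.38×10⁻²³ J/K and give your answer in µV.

1.80 µV

V_n = √(4kTRB)
4kTRB = 4 × 1.38×10⁻²³ × 379 × 1.01×10² × 1.54×10⁶ = 3.25×10⁻¹² V²
V_n = √(3.25×10⁻¹²) = 1.80×10⁻⁶ V = 1.80 µV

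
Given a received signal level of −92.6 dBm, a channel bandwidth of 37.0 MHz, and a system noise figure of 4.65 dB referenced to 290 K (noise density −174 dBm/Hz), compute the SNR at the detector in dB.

1.1 dB

Noise floor: N = −174 + 10 log₁₀(B) + NF
10 log₁₀(3.70×10⁷) = 75.68 dB
N = −174 + 75.68 + 4.65 = −93.67 dBm
SNR = P_sig − N = −92.6 − (−93.67) = 1.07 dB → 1.1 dB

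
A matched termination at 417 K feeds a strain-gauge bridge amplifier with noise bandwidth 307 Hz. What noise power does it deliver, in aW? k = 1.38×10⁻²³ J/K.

P_n = kTB = 1.38×10⁻²³ × 417 × 3.07×10² = 1.77×10⁻¹⁸ W = 1.77 aW

1.77 aW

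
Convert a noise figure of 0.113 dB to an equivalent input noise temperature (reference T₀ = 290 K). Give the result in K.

F = 10^(0.113/10) = 1.02636
T_e = (F − 1)·T₀ = (1.02636 − 1) × 290 = 7.64 K

7.64 K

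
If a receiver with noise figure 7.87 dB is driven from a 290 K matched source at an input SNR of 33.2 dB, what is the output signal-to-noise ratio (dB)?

25.33 dB

By definition F = SNR_in/SNR_out, so in dB: SNR_out = SNR_in − NF
SNR_out = 33.2 − 7.87 = 25.33 dB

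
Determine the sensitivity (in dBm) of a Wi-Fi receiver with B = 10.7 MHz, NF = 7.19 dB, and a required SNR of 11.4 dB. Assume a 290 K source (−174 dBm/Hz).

−85.1 dBm

Sensitivity = −174 + 10 log₁₀(B) + NF + SNR_min
= −174 + 70.29 + 7.19 + 11.4
= −85.12 dBm → −85.1 dBm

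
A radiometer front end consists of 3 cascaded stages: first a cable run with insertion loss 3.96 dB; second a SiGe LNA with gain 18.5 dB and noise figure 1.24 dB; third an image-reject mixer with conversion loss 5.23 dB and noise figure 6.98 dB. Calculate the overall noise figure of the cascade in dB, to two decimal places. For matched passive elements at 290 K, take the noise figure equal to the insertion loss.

5.38 dB

Convert to linear (a loss of L dB is a gain of −L dB): F_i = 10^(NF_i/10), G_i = 10^(G_i,dB/10)
  Stage 1: F_1 = 10^(3.96/10) = 2.489, G_1 = 10^(−3.96/10) = 0.4018
  Stage 2: F_2 = 10^(1.24/10) = 1.330, G_2 = 10^(18.5/10) = 70.79
  Stage 3: F_3 = 10^(6.98/10) = 4.989, G_3 = 10^(−5.23/10) = 0.2999
Friis cascade:
  F = 2.489 + (1.330 − 1)/0.4018 + (4.989 − 1)/28.44 = 3.452
NF = 10 log₁₀(3.452) = 5.38 dB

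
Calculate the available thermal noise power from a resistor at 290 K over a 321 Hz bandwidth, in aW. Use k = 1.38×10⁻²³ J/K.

1.28 aW

P_n = kTB = 1.38×10⁻²³ × 290 × 3.21×10² = 1.28×10⁻¹⁸ W = 1.28 aW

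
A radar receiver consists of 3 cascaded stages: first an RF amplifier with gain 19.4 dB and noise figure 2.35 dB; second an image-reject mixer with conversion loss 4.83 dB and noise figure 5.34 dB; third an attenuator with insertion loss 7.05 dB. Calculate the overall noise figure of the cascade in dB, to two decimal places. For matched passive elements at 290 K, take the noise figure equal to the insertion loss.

Convert to linear (a loss of L dB is a gain of −L dB): F_i = 10^(NF_i/10), G_i = 10^(G_i,dB/10)
  Stage 1: F_1 = 10^(2.35/10) = 1.718, G_1 = 10^(19.4/10) = 87.10
  Stage 2: F_2 = 10^(5.34/10) = 3.420, G_2 = 10^(−4.83/10) = 0.3289
  Stage 3: F_3 = 10^(7.05/10) = 5.070, G_3 = 10^(−7.05/10) = 0.1972
Friis cascade:
  F = 1.718 + (3.420 − 1)/87.10 + (5.070 − 1)/28.64 = 1.888
NF = 10 log₁₀(1.888) = 2.76 dB

2.76 dB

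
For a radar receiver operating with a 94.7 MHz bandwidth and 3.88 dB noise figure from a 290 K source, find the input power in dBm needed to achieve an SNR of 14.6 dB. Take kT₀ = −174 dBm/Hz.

−75.8 dBm

Sensitivity = −174 + 10 log₁₀(B) + NF + SNR_min
= −174 + 79.76 + 3.88 + 14.6
= −75.76 dBm → −75.8 dBm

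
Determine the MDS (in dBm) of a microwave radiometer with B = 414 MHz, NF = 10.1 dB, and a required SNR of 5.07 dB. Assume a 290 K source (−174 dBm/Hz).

−72.7 dBm

Sensitivity = −174 + 10 log₁₀(B) + NF + SNR_min
= −174 + 86.17 + 10.1 + 5.07
= −72.66 dBm → −72.7 dBm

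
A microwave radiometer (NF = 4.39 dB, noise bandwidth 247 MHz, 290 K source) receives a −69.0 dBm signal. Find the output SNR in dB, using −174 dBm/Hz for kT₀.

Noise floor: N = −174 + 10 log₁₀(B) + NF
10 log₁₀(2.47×10⁸) = 83.93 dB
N = −174 + 83.93 + 4.39 = −85.68 dBm
SNR = P_sig − N = −69.0 − (−85.68) = 16.68 dB → 16.7 dB

16.7 dB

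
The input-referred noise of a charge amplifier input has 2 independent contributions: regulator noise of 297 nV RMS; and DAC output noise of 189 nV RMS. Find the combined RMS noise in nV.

Uncorrelated sources add in power (mean-square): V_tot = √(ΣV_i²)
V_tot = √[(2.97×10⁻⁷)² + (1.89×10⁻⁷)²] = 3.52×10⁻⁷ V = 352 nV

352 nV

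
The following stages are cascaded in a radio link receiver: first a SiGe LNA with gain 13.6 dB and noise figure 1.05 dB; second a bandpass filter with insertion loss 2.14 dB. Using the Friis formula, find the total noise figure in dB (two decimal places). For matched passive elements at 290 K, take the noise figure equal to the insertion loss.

Convert to linear (a loss of L dB is a gain of −L dB): F_i = 10^(NF_i/10), G_i = 10^(G_i,dB/10)
  Stage 1: F_1 = 10^(1.05/10) = 1.274, G_1 = 10^(13.6/10) = 22.91
  Stage 2: F_2 = 10^(2.14/10) = 1.637, G_2 = 10^(−2.14/10) = 0.6109
Friis cascade:
  F = 1.274 + (1.637 − 1)/22.91 = 1.301
NF = 10 log₁₀(1.301) = 1.14 dB

1.14 dB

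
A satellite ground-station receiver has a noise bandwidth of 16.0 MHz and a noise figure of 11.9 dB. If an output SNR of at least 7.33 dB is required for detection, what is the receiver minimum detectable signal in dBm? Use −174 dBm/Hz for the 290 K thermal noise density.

−82.7 dBm

Sensitivity = −174 + 10 log₁₀(B) + NF + SNR_min
= −174 + 72.04 + 11.9 + 7.33
= −82.73 dBm → −82.7 dBm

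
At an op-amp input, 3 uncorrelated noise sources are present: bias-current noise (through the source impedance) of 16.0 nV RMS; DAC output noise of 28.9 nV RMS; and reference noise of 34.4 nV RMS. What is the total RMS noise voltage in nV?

47.7 nV

Uncorrelated sources add in power (mean-square): V_tot = √(ΣV_i²)
V_tot = √[(1.60×10⁻⁸)² + (2.89×10⁻⁸)² + (3.44×10⁻⁸)²] = 4.77×10⁻⁸ V = 47.7 nV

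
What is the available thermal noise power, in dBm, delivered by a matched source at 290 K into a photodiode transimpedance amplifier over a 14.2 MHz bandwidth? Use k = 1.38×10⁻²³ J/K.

P_n = kTB = 1.38×10⁻²³ × 290 × 1.42×10⁷ = 5.68×10⁻¹⁴ W
In dBm: 10 log₁₀(5.68×10⁻¹⁴ / 10⁻³) = −102.5 dBm

−102.5 dBm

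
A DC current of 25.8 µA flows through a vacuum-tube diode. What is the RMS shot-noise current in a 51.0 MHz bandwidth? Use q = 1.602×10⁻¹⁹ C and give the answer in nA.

20.5 nA

I_n = √(2qI·B)
2qI·B = 2 × 1.602×10⁻¹⁹ × 2.58×10⁻⁵ × 5.10×10⁷ = 4.22×10⁻¹⁶ A²
I_n = √(4.22×10⁻¹⁶) = 2.05×10⁻⁸ A = 20.5 nA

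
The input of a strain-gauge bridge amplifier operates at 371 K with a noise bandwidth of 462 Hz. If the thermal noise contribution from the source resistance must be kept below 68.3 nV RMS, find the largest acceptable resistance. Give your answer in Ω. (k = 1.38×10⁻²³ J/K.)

Johnson–Nyquist: V_n = √(4kTRB) ⇒ R = V_n² / (4kTB)
4kTB = 4 × 1.38×10⁻²³ × 371 × 4.62×10² = 9.46×10⁻¹⁸
R = (6.83×10⁻⁸)² / 9.46×10⁻¹⁸ = 4.93×10² Ω = 493 Ω

493 Ω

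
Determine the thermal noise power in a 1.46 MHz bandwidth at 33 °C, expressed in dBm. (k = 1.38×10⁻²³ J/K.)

−112.1 dBm

T = 33 °C + 273.15 = 306.15 K
P_n = kTB = 1.38×10⁻²³ × 306.15 × 1.46×10⁶ = 6.17×10⁻¹⁵ W
In dBm: 10 log₁₀(6.17×10⁻¹⁵ / 10⁻³) = −112.1 dBm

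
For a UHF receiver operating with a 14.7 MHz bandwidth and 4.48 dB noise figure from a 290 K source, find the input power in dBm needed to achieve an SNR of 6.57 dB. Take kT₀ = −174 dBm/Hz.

−91.3 dBm

Sensitivity = −174 + 10 log₁₀(B) + NF + SNR_min
= −174 + 71.67 + 4.48 + 6.57
= −91.28 dBm → −91.3 dBm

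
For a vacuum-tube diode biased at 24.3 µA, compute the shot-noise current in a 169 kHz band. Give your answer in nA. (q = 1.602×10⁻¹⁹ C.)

I_n = √(2qI·B)
2qI·B = 2 × 1.602×10⁻¹⁹ × 2.43×10⁻⁵ × 1.69×10⁵ = 1.32×10⁻¹⁸ A²
I_n = √(1.32×10⁻¹⁸) = 1.15×10⁻⁹ A = 1.15 nA

1.15 nA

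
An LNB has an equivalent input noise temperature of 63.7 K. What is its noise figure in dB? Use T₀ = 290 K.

0.862 dB

F = 1 + T_e/T₀ = 1 + 63.7/290 = 1.21966
NF = 10 log₁₀(1.21966) = 0.862 dB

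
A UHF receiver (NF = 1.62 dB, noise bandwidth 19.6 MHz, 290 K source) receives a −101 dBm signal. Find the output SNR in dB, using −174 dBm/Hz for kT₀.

Noise floor: N = −174 + 10 log₁₀(B) + NF
10 log₁₀(1.96×10⁷) = 72.92 dB
N = −174 + 72.92 + 1.62 = −99.46 dBm
SNR = P_sig − N = −101 − (−99.46) = −1.54 dB → −1.5 dB

−1.5 dB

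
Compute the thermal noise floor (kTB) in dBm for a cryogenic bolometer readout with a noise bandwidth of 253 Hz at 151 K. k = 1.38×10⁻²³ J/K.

P_n = kTB = 1.38×10⁻²³ × 151 × 2.53×10² = 5.27×10⁻¹⁹ W
In dBm: 10 log₁₀(5.27×10⁻¹⁹ / 10⁻³) = −152.8 dBm

−152.8 dBm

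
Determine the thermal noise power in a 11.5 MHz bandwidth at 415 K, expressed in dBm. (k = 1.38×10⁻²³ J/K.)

P_n = kTB = 1.38×10⁻²³ × 415 × 1.15×10⁷ = 6.59×10⁻¹⁴ W
In dBm: 10 log₁₀(6.59×10⁻¹⁴ / 10⁻³) = −101.8 dBm

−101.8 dBm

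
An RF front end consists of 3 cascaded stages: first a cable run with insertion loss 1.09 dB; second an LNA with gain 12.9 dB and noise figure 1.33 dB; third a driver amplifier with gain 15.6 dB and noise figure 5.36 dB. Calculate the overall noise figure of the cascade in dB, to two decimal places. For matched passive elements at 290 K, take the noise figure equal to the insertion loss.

2.80 dB

Convert to linear (a loss of L dB is a gain of −L dB): F_i = 10^(NF_i/10), G_i = 10^(G_i,dB/10)
  Stage 1: F_1 = 10^(1.09/10) = 1.285, G_1 = 10^(−1.09/10) = 0.7780
  Stage 2: F_2 = 10^(1.33/10) = 1.358, G_2 = 10^(12.9/10) = 19.50
  Stage 3: F_3 = 10^(5.36/10) = 3.436, G_3 = 10^(15.6/10) = 36.31
Friis cascade:
  F = 1.285 + (1.358 − 1)/0.7780 + (3.436 − 1)/15.17 = 1.906
NF = 10 log₁₀(1.906) = 2.80 dB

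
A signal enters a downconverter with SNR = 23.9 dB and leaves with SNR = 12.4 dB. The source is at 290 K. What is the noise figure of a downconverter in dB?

11.5 dB

NF (dB) = SNR_in(dB) − SNR_out(dB) when the source is at T₀
NF = 23.9 − 12.4 = 11.5 dB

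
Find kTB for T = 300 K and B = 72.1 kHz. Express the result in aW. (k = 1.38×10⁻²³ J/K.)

298 aW

P_n = kTB = 1.38×10⁻²³ × 300 × 7.21×10⁴ = 2.98×10⁻¹⁶ W = 298 aW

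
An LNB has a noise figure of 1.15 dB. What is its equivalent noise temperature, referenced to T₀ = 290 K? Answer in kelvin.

F = 10^(1.15/10) = 1.30317
T_e = (F − 1)·T₀ = (1.30317 − 1) × 290 = 87.9 K

87.9 K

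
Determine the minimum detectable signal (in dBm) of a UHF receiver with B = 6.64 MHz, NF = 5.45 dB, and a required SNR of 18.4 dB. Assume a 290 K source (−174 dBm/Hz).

−81.9 dBm

Sensitivity = −174 + 10 log₁₀(B) + NF + SNR_min
= −174 + 68.22 + 5.45 + 18.4
= −81.93 dBm → −81.9 dBm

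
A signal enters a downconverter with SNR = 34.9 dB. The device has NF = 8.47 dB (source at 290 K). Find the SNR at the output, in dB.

By definition F = SNR_in/SNR_out, so in dB: SNR_out = SNR_in − NF
SNR_out = 34.9 − 8.47 = 26.43 dB

26.43 dB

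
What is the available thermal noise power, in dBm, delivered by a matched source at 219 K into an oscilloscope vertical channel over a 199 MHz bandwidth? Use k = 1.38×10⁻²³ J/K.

P_n = kTB = 1.38×10⁻²³ × 219 × 1.99×10⁸ = 6.01×10⁻¹³ W
In dBm: 10 log₁₀(6.01×10⁻¹³ / 10⁻³) = −92.2 dBm

−92.2 dBm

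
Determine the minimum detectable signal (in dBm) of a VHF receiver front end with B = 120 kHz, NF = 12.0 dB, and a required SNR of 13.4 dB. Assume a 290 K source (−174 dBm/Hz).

−97.8 dBm

Sensitivity = −174 + 10 log₁₀(B) + NF + SNR_min
= −174 + 50.79 + 12.0 + 13.4
= −97.81 dBm → −97.8 dBm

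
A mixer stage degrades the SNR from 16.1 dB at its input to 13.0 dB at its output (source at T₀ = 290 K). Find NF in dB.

3.1 dB

NF (dB) = SNR_in(dB) − SNR_out(dB) when the source is at T₀
NF = 16.1 − 13.0 = 3.1 dB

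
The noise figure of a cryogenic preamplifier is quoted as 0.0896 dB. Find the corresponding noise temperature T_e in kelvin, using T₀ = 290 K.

F = 10^(0.0896/10) = 1.02085
T_e = (F − 1)·T₀ = (1.02085 − 1) × 290 = 6.05 K

6.05 K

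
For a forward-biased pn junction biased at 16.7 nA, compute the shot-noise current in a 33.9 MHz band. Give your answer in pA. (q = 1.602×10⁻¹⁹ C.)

426 pA

I_n = √(2qI·B)
2qI·B = 2 × 1.602×10⁻¹⁹ × 1.67×10⁻⁸ × 3.39×10⁷ = 1.81×10⁻¹⁹ A²
I_n = √(1.81×10⁻¹⁹) = 4.26×10⁻¹⁰ A = 426 pA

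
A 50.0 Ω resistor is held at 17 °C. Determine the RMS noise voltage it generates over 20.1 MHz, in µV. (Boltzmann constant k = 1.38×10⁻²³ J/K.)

T = 17 °C + 273.15 = 290.15 K
V_n = √(4kTRB)
4kTRB = 4 × 1.38×10⁻²³ × 290.15 × 5.00×10¹ × 2.01×10⁷ = 1.61×10⁻¹¹ V²
V_n = √(1.61×10⁻¹¹) = 4.01×10⁻⁶ V = 4.01 µV

4.01 µV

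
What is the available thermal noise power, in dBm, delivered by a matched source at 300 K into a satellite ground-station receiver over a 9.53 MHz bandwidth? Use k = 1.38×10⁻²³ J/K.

P_n = kTB = 1.38×10⁻²³ × 300 × 9.53×10⁶ = 3.95×10⁻¹⁴ W
In dBm: 10 log₁₀(3.95×10⁻¹⁴ / 10⁻³) = −104.0 dBm

−104.0 dBm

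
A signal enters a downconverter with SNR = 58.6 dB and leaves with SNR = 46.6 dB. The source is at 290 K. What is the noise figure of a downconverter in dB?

12.0 dB

NF (dB) = SNR_in(dB) − SNR_out(dB) when the source is at T₀
NF = 58.6 − 46.6 = 12.0 dB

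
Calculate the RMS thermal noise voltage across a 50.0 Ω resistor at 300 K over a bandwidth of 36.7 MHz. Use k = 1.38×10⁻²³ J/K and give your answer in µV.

V_n = √(4kTRB)
4kTRB = 4 × 1.38×10⁻²³ × 300 × 5.00×10¹ × 3.67×10⁷ = 3.04×10⁻¹¹ V²
V_n = √(3.04×10⁻¹¹) = 5.51×10⁻⁶ V = 5.51 µV

5.51 µV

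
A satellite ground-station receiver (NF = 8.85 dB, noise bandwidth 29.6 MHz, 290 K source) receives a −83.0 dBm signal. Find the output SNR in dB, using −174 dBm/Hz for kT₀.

7.4 dB

Noise floor: N = −174 + 10 log₁₀(B) + NF
10 log₁₀(2.96×10⁷) = 74.71 dB
N = −174 + 74.71 + 8.85 = −90.44 dBm
SNR = P_sig − N = −83.0 − (−90.44) = 7.44 dB → 7.4 dB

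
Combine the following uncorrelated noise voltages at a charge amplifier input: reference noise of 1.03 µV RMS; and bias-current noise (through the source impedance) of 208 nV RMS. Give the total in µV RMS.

1.05 µV

Uncorrelated sources add in power (mean-square): V_tot = √(ΣV_i²)
V_tot = √[(1.03×10⁻⁶)² + (2.08×10⁻⁷)²] = 1.05×10⁻⁶ V = 1.05 µV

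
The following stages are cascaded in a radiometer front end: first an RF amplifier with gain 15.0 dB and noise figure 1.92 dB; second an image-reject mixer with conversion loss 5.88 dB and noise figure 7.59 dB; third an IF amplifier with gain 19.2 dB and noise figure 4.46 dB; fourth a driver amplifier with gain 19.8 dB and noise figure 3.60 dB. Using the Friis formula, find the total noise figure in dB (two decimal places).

Convert to linear (a loss of L dB is a gain of −L dB): F_i = 10^(NF_i/10), G_i = 10^(G_i,dB/10)
  Stage 1: F_1 = 10^(1.92/10) = 1.556, G_1 = 10^(15.0/10) = 31.62
  Stage 2: F_2 = 10^(7.59/10) = 5.741, G_2 = 10^(−5.88/10) = 0.2582
  Stage 3: F_3 = 10^(4.46/10) = 2.793, G_3 = 10^(19.2/10) = 83.18
  Stage 4: F_4 = 10^(3.60/10) = 2.291, G_4 = 10^(19.8/10) = 95.50
Friis cascade:
  F = 1.556 + (5.741 − 1)/31.62 + (2.793 − 1)/8.166 + (2.291 − 1)/679.2 = 1.927
NF = 10 log₁₀(1.927) = 2.85 dB

2.85 dB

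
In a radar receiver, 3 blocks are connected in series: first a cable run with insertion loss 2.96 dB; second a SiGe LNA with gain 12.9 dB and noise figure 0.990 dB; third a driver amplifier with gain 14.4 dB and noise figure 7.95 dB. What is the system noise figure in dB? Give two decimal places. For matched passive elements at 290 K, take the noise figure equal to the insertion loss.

4.79 dB

Convert to linear (a loss of L dB is a gain of −L dB): F_i = 10^(NF_i/10), G_i = 10^(G_i,dB/10)
  Stage 1: F_1 = 10^(2.96/10) = 1.977, G_1 = 10^(−2.96/10) = 0.5058
  Stage 2: F_2 = 10^(0.990/10) = 1.256, G_2 = 10^(12.9/10) = 19.50
  Stage 3: F_3 = 10^(7.95/10) = 6.237, G_3 = 10^(14.4/10) = 27.54
Friis cascade:
  F = 1.977 + (1.256 − 1)/0.5058 + (6.237 − 1)/9.863 = 3.014
NF = 10 log₁₀(3.014) = 4.79 dB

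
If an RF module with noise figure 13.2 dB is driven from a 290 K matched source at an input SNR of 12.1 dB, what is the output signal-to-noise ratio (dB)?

By definition F = SNR_in/SNR_out, so in dB: SNR_out = SNR_in − NF
SNR_out = 12.1 − 13.2 = −1.1 dB

−1.1 dB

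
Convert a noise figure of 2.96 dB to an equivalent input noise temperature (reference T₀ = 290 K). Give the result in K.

F = 10^(2.96/10) = 1.97697
T_e = (F − 1)·T₀ = (1.97697 − 1) × 290 = 283 K

283 K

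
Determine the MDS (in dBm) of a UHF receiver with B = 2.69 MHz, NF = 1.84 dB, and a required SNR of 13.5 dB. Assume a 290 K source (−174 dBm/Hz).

−94.4 dBm

Sensitivity = −174 + 10 log₁₀(B) + NF + SNR_min
= −174 + 64.3 + 1.84 + 13.5
= −94.36 dBm → −94.4 dBm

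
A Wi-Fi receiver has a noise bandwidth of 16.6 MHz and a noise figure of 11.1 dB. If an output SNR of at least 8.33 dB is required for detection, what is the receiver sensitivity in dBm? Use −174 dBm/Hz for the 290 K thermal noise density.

−82.4 dBm

Sensitivity = −174 + 10 log₁₀(B) + NF + SNR_min
= −174 + 72.2 + 11.1 + 8.33
= −82.37 dBm → −82.4 dBm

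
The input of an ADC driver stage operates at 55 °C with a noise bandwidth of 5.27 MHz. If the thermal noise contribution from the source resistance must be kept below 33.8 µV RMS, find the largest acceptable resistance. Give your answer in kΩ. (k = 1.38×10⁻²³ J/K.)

12.0 kΩ

T = 55 °C + 273.15 = 328.15 K
Johnson–Nyquist: V_n = √(4kTRB) ⇒ R = V_n² / (4kTB)
4kTB = 4 × 1.38×10⁻²³ × 328.15 × 5.27×10⁶ = 9.55×10⁻¹⁴
R = (3.38×10⁻⁵)² / 9.55×10⁻¹⁴ = 1.20×10⁴ Ω = 12.0 kΩ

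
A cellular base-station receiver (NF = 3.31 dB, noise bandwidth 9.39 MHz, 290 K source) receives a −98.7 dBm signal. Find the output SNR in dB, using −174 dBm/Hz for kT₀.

Noise floor: N = −174 + 10 log₁₀(B) + NF
10 log₁₀(9.39×10⁶) = 69.73 dB
N = −174 + 69.73 + 3.31 = −100.96 dBm
SNR = P_sig − N = −98.7 − (−100.96) = 2.26 dB → 2.3 dB

2.3 dB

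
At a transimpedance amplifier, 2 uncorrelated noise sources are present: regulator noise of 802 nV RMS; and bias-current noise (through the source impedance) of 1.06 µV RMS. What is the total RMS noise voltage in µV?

1.33 µV

Uncorrelated sources add in power (mean-square): V_tot = √(ΣV_i²)
V_tot = √[(8.02×10⁻⁷)² + (1.06×10⁻⁶)²] = 1.33×10⁻⁶ V = 1.33 µV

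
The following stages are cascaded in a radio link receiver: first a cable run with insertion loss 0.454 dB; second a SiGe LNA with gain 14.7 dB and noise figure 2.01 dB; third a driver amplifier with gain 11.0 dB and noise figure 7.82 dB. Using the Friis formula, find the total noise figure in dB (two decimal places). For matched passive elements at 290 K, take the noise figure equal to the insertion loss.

Convert to linear (a loss of L dB is a gain of −L dB): F_i = 10^(NF_i/10), G_i = 10^(G_i,dB/10)
  Stage 1: F_1 = 10^(0.454/10) = 1.110, G_1 = 10^(−0.454/10) = 0.9007
  Stage 2: F_2 = 10^(2.01/10) = 1.589, G_2 = 10^(14.7/10) = 29.51
  Stage 3: F_3 = 10^(7.82/10) = 6.053, G_3 = 10^(11.0/10) = 12.59
Friis cascade:
  F = 1.110 + (1.589 − 1)/0.9007 + (6.053 − 1)/26.58 = 1.954
NF = 10 log₁₀(1.954) = 2.91 dB

2.91 dB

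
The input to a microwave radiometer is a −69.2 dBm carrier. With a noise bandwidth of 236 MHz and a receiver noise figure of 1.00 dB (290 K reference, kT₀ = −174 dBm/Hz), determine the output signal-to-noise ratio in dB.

20.1 dB

Noise floor: N = −174 + 10 log₁₀(B) + NF
10 log₁₀(2.36×10⁸) = 83.73 dB
N = −174 + 83.73 + 1.00 = −89.27 dBm
SNR = P_sig − N = −69.2 − (−89.27) = 20.07 dB → 20.1 dB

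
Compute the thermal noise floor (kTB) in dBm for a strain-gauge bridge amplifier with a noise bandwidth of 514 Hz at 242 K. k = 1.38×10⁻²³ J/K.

P_n = kTB = 1.38×10⁻²³ × 242 × 5.14×10² = 1.72×10⁻¹⁸ W
In dBm: 10 log₁₀(1.72×10⁻¹⁸ / 10⁻³) = −147.7 dBm

−147.7 dBm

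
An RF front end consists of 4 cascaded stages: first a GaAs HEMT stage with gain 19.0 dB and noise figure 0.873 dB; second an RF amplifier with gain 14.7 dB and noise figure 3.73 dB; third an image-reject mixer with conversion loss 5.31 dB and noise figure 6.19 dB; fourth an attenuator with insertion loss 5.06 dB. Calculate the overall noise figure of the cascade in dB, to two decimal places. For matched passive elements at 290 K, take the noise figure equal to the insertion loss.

0.95 dB

Convert to linear (a loss of L dB is a gain of −L dB): F_i = 10^(NF_i/10), G_i = 10^(G_i,dB/10)
  Stage 1: F_1 = 10^(0.873/10) = 1.223, G_1 = 10^(19.0/10) = 79.43
  Stage 2: F_2 = 10^(3.73/10) = 2.360, G_2 = 10^(14.7/10) = 29.51
  Stage 3: F_3 = 10^(6.19/10) = 4.159, G_3 = 10^(−5.31/10) = 0.2944
  Stage 4: F_4 = 10^(5.06/10) = 3.206, G_4 = 10^(−5.06/10) = 0.3119
Friis cascade:
  F = 1.223 + (2.360 − 1)/79.43 + (4.159 − 1)/2344 + (3.206 − 1)/690.2 = 1.244
NF = 10 log₁₀(1.244) = 0.95 dB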